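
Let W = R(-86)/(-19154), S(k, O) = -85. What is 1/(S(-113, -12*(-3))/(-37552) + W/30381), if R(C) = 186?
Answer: 3642028749008/8242669603 ≈ 441.85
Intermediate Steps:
W = -93/9577 (W = 186/(-19154) = 186*(-1/19154) = -93/9577 ≈ -0.0097108)
1/(S(-113, -12*(-3))/(-37552) + W/30381) = 1/(-85/(-37552) - 93/9577/30381) = 1/(-85*(-1/37552) - 93/9577*1/30381) = 1/(85/37552 - 31/96986279) = 1/(8242669603/3642028749008) = 3642028749008/8242669603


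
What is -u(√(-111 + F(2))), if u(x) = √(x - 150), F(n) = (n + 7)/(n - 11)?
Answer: -√(-150 + 4*I*√7) ≈ -0.43178 - 12.255*I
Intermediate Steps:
F(n) = (7 + n)/(-11 + n)
u(x) = √(-150 + x)
-u(√(-111 + F(2))) = -√(-150 + √(-111 + (7 + 2)/(-11 + 2))) = -√(-150 + √(-111 + 9/(-9))) = -√(-150 + √(-111 - ⅑*9)) = -√(-150 + √(-111 - 1)) = -√(-150 + √(-112)) = -√(-150 + 4*I*√7)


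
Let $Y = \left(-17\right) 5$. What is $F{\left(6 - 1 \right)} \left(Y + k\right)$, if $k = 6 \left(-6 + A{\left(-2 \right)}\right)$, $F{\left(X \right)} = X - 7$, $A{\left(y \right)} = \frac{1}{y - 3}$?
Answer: $\frac{1222}{5} \approx 244.4$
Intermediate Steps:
$A{\left(y \right)} = \frac{1}{-3 + y}$
$F{\left(X \right)} = -7 + X$
$Y = -85$
$k = - \frac{186}{5}$ ($k = 6 \left(-6 + \frac{1}{-3 - 2}\right) = 6 \left(-6 + \frac{1}{-5}\right) = 6 \left(-6 - \frac{1}{5}\right) = 6 \left(- \frac{31}{5}\right) = - \frac{186}{5} \approx -37.2$)
$F{\left(6 - 1 \right)} \left(Y + k\right) = \left(-7 + \left(6 - 1\right)\right) \left(-85 - \frac{186}{5}\right) = \left(-7 + \left(6 - 1\right)\right) \left(- \frac{611}{5}\right) = \left(-7 + 5\right) \left(- \frac{611}{5}\right) = \left(-2\right) \left(- \frac{611}{5}\right) = \frac{1222}{5}$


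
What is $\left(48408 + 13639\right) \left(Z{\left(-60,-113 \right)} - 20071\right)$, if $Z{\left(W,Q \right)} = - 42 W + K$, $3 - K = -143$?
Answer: $-1079928035$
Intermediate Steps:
$K = 146$ ($K = 3 - -143 = 3 + 143 = 146$)
$Z{\left(W,Q \right)} = 146 - 42 W$ ($Z{\left(W,Q \right)} = - 42 W + 146 = 146 - 42 W$)
$\left(48408 + 13639\right) \left(Z{\left(-60,-113 \right)} - 20071\right) = \left(48408 + 13639\right) \left(\left(146 - -2520\right) - 20071\right) = 62047 \left(\left(146 + 2520\right) - 20071\right) = 62047 \left(2666 - 20071\right) = 62047 \left(-17405\right) = -1079928035$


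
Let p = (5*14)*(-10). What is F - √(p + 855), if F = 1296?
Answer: 1296 - √155 ≈ 1283.6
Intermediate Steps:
p = -700 (p = 70*(-10) = -700)
F - √(p + 855) = 1296 - √(-700 + 855) = 1296 - √155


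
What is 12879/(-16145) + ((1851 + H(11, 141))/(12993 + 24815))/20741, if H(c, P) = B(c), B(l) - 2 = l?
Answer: -1262421138329/1582564641070 ≈ -0.79771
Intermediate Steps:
B(l) = 2 + l
H(c, P) = 2 + c
12879/(-16145) + ((1851 + H(11, 141))/(12993 + 24815))/20741 = 12879/(-16145) + ((1851 + (2 + 11))/(12993 + 24815))/20741 = 12879*(-1/16145) + ((1851 + 13)/37808)*(1/20741) = -12879/16145 + (1864*(1/37808))*(1/20741) = -12879/16145 + (233/4726)*(1/20741) = -12879/16145 + 233/98021966 = -1262421138329/1582564641070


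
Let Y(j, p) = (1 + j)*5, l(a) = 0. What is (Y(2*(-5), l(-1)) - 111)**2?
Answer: 24336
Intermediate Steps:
Y(j, p) = 5 + 5*j
(Y(2*(-5), l(-1)) - 111)**2 = ((5 + 5*(2*(-5))) - 111)**2 = ((5 + 5*(-10)) - 111)**2 = ((5 - 50) - 111)**2 = (-45 - 111)**2 = (-156)**2 = 24336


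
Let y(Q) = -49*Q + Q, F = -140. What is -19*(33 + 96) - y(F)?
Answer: -9171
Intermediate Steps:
y(Q) = -48*Q
-19*(33 + 96) - y(F) = -19*(33 + 96) - (-48)*(-140) = -19*129 - 1*6720 = -2451 - 6720 = -9171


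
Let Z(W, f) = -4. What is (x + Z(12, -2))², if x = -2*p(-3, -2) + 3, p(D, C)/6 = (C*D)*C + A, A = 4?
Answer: 9025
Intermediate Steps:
p(D, C) = 24 + 6*D*C² (p(D, C) = 6*((C*D)*C + 4) = 6*(D*C² + 4) = 6*(4 + D*C²) = 24 + 6*D*C²)
x = 99 (x = -2*(24 + 6*(-3)*(-2)²) + 3 = -2*(24 + 6*(-3)*4) + 3 = -2*(24 - 72) + 3 = -2*(-48) + 3 = 96 + 3 = 99)
(x + Z(12, -2))² = (99 - 4)² = 95² = 9025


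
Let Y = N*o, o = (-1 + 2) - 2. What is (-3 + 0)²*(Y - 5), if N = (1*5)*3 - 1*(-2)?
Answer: -198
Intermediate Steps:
o = -1 (o = 1 - 2 = -1)
N = 17 (N = 5*3 + 2 = 15 + 2 = 17)
Y = -17 (Y = 17*(-1) = -17)
(-3 + 0)²*(Y - 5) = (-3 + 0)²*(-17 - 5) = (-3)²*(-22) = 9*(-22) = -198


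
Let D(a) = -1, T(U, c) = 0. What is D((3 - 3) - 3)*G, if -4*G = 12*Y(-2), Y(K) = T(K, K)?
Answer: 0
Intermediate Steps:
Y(K) = 0
G = 0 (G = -3*0 = -¼*0 = 0)
D((3 - 3) - 3)*G = -1*0 = 0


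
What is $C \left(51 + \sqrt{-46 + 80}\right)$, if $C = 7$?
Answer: $357 + 7 \sqrt{34} \approx 397.82$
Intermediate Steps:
$C \left(51 + \sqrt{-46 + 80}\right) = 7 \left(51 + \sqrt{-46 + 80}\right) = 7 \left(51 + \sqrt{34}\right) = 357 + 7 \sqrt{34}$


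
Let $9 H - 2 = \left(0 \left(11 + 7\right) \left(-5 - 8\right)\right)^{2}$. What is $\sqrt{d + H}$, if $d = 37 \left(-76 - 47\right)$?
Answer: $\frac{i \sqrt{40957}}{3} \approx 67.459 i$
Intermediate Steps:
$H = \frac{2}{9}$ ($H = \frac{2}{9} + \frac{\left(0 \left(11 + 7\right) \left(-5 - 8\right)\right)^{2}}{9} = \frac{2}{9} + \frac{\left(0 \cdot 18 \left(-13\right)\right)^{2}}{9} = \frac{2}{9} + \frac{\left(0 \left(-234\right)\right)^{2}}{9} = \frac{2}{9} + \frac{0^{2}}{9} = \frac{2}{9} + \frac{1}{9} \cdot 0 = \frac{2}{9} + 0 = \frac{2}{9} \approx 0.22222$)
$d = -4551$ ($d = 37 \left(-123\right) = -4551$)
$\sqrt{d + H} = \sqrt{-4551 + \frac{2}{9}} = \sqrt{- \frac{40957}{9}} = \frac{i \sqrt{40957}}{3}$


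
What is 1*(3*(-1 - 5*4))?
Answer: -63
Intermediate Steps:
1*(3*(-1 - 5*4)) = 1*(3*(-1 - 20)) = 1*(3*(-21)) = 1*(-63) = -63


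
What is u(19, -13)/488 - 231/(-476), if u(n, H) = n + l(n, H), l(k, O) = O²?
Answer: 3611/4148 ≈ 0.87054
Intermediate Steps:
u(n, H) = n + H²
u(19, -13)/488 - 231/(-476) = (19 + (-13)²)/488 - 231/(-476) = (19 + 169)*(1/488) - 231*(-1/476) = 188*(1/488) + 33/68 = 47/122 + 33/68 = 3611/4148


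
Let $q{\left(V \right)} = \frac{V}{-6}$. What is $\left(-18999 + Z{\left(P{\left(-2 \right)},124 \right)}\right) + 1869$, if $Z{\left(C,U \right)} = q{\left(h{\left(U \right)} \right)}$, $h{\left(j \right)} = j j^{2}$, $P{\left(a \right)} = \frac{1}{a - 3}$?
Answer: $- \frac{1004702}{3} \approx -3.349 \cdot 10^{5}$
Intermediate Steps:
$P{\left(a \right)} = \frac{1}{-3 + a}$
$h{\left(j \right)} = j^{3}$
$q{\left(V \right)} = - \frac{V}{6}$ ($q{\left(V \right)} = V \left(- \frac{1}{6}\right) = - \frac{V}{6}$)
$Z{\left(C,U \right)} = - \frac{U^{3}}{6}$
$\left(-18999 + Z{\left(P{\left(-2 \right)},124 \right)}\right) + 1869 = \left(-18999 - \frac{124^{3}}{6}\right) + 1869 = \left(-18999 - \frac{953312}{3}\right) + 1869 = - \frac{1010309}{3} + 1869 = - \frac{1004702}{3}$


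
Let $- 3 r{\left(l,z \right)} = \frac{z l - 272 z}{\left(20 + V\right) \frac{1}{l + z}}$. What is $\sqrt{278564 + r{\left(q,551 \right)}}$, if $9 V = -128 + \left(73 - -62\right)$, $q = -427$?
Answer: $\frac{4 \sqrt{2283350597}}{187} \approx 1022.1$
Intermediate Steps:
$V = \frac{7}{9}$ ($V = \frac{-128 + \left(73 - -62\right)}{9} = \frac{-128 + \left(73 + 62\right)}{9} = \frac{-128 + 135}{9} = \frac{1}{9} \cdot 7 = \frac{7}{9} \approx 0.77778$)
$r{\left(l,z \right)} = - \frac{\left(- 272 z + l z\right) \left(\frac{9 l}{187} + \frac{9 z}{187}\right)}{3}$ ($r{\left(l,z \right)} = - \frac{\left(z l - 272 z\right) \frac{1}{\left(20 + \frac{7}{9}\right) \frac{1}{l + z}}}{3} = - \frac{\left(l z - 272 z\right) \frac{1}{\frac{187}{9} \frac{1}{l + z}}}{3} = - \frac{\left(- 272 z + l z\right) \left(\frac{9 l}{187} + \frac{9 z}{187}\right)}{3}$)
$\sqrt{278564 + r{\left(q,551 \right)}} = \sqrt{278564 + \frac{3}{187} \cdot 551 \left(- \left(-427\right)^{2} + 272 \left(-427\right) + 272 \cdot 551 - \left(-427\right) 551\right)} = \sqrt{278564 + \frac{3}{187} \cdot 551 \left(\left(-1\right) 182329 - 116144 + 149872 + 235277\right)} = \sqrt{278564 + \frac{3}{187} \cdot 551 \left(-182329 - 116144 + 149872 + 235277\right)} = \sqrt{278564 + \frac{3}{187} \cdot 551 \cdot 86676} = \sqrt{278564 + \frac{143275428}{187}} = \sqrt{\frac{195366896}{187}} = \frac{4 \sqrt{2283350597}}{187}$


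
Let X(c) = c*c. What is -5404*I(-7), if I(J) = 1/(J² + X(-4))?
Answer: -5404/65 ≈ -83.138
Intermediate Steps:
X(c) = c²
I(J) = 1/(16 + J²) (I(J) = 1/(J² + (-4)²) = 1/(J² + 16) = 1/(16 + J²))
-5404*I(-7) = -5404/(16 + (-7)²) = -5404/(16 + 49) = -5404/65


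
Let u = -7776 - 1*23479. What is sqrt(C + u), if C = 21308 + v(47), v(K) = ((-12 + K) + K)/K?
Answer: I*sqrt(21969069)/47 ≈ 99.726*I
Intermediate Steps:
v(K) = (-12 + 2*K)/K
u = -31255 (u = -7776 - 23479 = -31255)
C = 1001558/47 (C = 21308 + (2 - 12/47) = 21308 + 82/47 = 1001558/47 ≈ 21310.)
sqrt(C + u) = sqrt(1001558/47 - 31255) = sqrt(-467427/47) = I*sqrt(21969069)/47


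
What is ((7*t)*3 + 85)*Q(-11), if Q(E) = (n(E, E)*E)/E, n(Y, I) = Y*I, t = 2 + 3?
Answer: 22990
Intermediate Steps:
t = 5
n(Y, I) = I*Y
Q(E) = E² (Q(E) = ((E*E)*E)/E = (E²*E)/E = E³/E = E²)
((7*t)*3 + 85)*Q(-11) = ((7*5)*3 + 85)*(-11)² = (35*3 + 85)*121 = (105 + 85)*121 = 190*121 = 22990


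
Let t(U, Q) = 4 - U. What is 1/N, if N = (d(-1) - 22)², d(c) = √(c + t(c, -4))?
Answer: 1/400 ≈ 0.0025000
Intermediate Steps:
d(c) = 2 (d(c) = √(c + (4 - c)) = √4 = 2)
N = 400 (N = (2 - 22)² = (-20)² = 400)
1/N = 1/400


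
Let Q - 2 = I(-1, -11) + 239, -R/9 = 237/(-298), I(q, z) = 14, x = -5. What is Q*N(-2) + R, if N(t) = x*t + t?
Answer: 610053/298 ≈ 2047.2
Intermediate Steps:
R = 2133/298 (R = -2133/(-298) = -2133*(-1)/298 = -9*(-237/298) = 2133/298 ≈ 7.1577)
Q = 255 (Q = 2 + (14 + 239) = 2 + 253 = 255)
N(t) = -4*t (N(t) = -5*t + t = -4*t)
Q*N(-2) + R = 255*(-4*(-2)) + 2133/298 = 255*8 + 2133/298 = 2040 + 2133/298 = 610053/298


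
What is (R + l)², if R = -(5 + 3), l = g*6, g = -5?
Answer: 1444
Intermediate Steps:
l = -30 (l = -5*6 = -30)
R = -8 (R = -1*8 = -8)
(R + l)² = (-8 - 30)² = (-38)² = 1444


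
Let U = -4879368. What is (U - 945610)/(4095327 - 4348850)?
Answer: 5824978/253523 ≈ 22.976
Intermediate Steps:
(U - 945610)/(4095327 - 4348850) = (-4879368 - 945610)/(4095327 - 4348850) = -5824978/(-253523) = -5824978*(-1/253523) = 5824978/253523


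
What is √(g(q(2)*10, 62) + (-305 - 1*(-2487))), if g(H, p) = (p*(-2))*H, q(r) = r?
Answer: I*√298 ≈ 17.263*I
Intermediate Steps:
g(H, p) = -2*H*p (g(H, p) = (-2*p)*H = -2*H*p)
√(g(q(2)*10, 62) + (-305 - 1*(-2487))) = √(-2*2*10*62 + (-305 - 1*(-2487))) = √(-2*20*62 + (-305 + 2487)) = √(-2480 + 2182) = √(-298) = I*√298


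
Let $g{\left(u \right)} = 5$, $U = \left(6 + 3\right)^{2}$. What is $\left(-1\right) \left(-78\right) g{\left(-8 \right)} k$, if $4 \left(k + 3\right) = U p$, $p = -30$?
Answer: $-238095$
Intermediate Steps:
$U = 81$ ($U = 9^{2} = 81$)
$k = - \frac{1221}{2}$ ($k = -3 + \frac{81 \left(-30\right)}{4} = -3 + \frac{1}{4} \left(-2430\right) = -3 - \frac{1215}{2} = - \frac{1221}{2} \approx -610.5$)
$\left(-1\right) \left(-78\right) g{\left(-8 \right)} k = \left(-1\right) \left(-78\right) 5 \left(- \frac{1221}{2}\right) = 78 \cdot 5 \left(- \frac{1221}{2}\right) = 390 \left(- \frac{1221}{2}\right) = -238095$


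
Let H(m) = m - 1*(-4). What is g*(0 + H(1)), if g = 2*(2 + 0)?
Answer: 20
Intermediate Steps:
H(m) = 4 + m (H(m) = m + 4 = 4 + m)
g = 4 (g = 2*2 = 4)
g*(0 + H(1)) = 4*(0 + (4 + 1)) = 4*(0 + 5) = 4*5 = 20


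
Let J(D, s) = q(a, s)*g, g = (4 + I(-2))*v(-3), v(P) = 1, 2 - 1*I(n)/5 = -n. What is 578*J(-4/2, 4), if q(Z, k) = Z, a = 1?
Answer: 2312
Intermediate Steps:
I(n) = 10 + 5*n (I(n) = 10 - (-5)*n = 10 + 5*n)
g = 4 (g = (4 + (10 + 5*(-2)))*1 = (4 + (10 - 10))*1 = (4 + 0)*1 = 4*1 = 4)
J(D, s) = 4 (J(D, s) = 1*4 = 4)
578*J(-4/2, 4) = 578*4 = 2312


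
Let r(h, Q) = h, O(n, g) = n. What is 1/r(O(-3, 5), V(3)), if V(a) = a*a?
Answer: -1/3 ≈ -0.33333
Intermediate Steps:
V(a) = a**2
1/r(O(-3, 5), V(3)) = 1/(-3) = -1/3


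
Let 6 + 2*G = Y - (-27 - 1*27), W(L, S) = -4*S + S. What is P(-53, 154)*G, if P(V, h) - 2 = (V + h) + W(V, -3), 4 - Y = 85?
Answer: -1848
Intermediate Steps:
W(L, S) = -3*S
Y = -81 (Y = 4 - 1*85 = 4 - 85 = -81)
P(V, h) = 11 + V + h (P(V, h) = 2 + ((V + h) - 3*(-3)) = 2 + ((V + h) + 9) = 2 + (9 + V + h) = 11 + V + h)
G = -33/2 (G = -3 + (-81 - (-27 - 1*27))/2 = -3 + (-81 - (-27 - 27))/2 = -3 + (-81 - 1*(-54))/2 = -3 + (-81 + 54)/2 = -3 + (½)*(-27) = -3 - 27/2 = -33/2 ≈ -16.500)
P(-53, 154)*G = (11 - 53 + 154)*(-33/2) = 112*(-33/2) = -1848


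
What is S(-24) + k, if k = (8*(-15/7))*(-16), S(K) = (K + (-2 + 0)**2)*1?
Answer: 1780/7 ≈ 254.29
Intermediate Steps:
S(K) = 4 + K (S(K) = (K + (-2)**2)*1 = (K + 4)*1 = (4 + K)*1 = 4 + K)
k = 1920/7 (k = (8*(-15*1/7))*(-16) = (8*(-15/7))*(-16) = -120/7*(-16) = 1920/7 ≈ 274.29)
S(-24) + k = (4 - 24) + 1920/7 = -20 + 1920/7 = 1780/7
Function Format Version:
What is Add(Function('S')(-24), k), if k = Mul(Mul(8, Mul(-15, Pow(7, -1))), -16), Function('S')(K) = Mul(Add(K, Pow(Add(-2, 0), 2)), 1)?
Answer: Rational(1780, 7) ≈ 254.29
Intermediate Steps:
Function('S')(K) = Add(4, K) (Function('S')(K) = Mul(Add(K, Pow(-2, 2)), 1) = Mul(Add(K, 4), 1) = Mul(Add(4, K), 1) = Add(4, K))
k = Rational(1920, 7) (k = Mul(Mul(8, Mul(-15, Rational(1, 7))), -16) = Mul(Mul(8, Rational(-15, 7)), -16) = Mul(Rational(-120, 7), -16) = Rational(1920, 7) ≈ 274.29)
Add(Function('S')(-24), k) = Add(Add(4, -24), Rational(1920, 7)) = Add(-20, Rational(1920, 7)) = Rational(1780, 7)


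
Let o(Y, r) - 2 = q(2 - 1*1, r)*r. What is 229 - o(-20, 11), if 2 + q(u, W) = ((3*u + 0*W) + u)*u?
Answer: 205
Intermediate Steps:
q(u, W) = -2 + 4*u² (q(u, W) = -2 + ((3*u + 0*W) + u)*u = -2 + ((3*u + 0) + u)*u = -2 + (3*u + u)*u = -2 + (4*u)*u = -2 + 4*u²)
o(Y, r) = 2 + 2*r (o(Y, r) = 2 + (-2 + 4*(2 - 1*1)²)*r = 2 + (-2 + 4*(2 - 1)²)*r = 2 + (-2 + 4*1²)*r = 2 + (-2 + 4*1)*r = 2 + (-2 + 4)*r = 2 + 2*r)
229 - o(-20, 11) = 229 - (2 + 2*11) = 229 - (2 + 22) = 229 - 1*24 = 229 - 24 = 205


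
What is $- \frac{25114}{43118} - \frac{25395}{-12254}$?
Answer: $\frac{393617327}{264183986} \approx 1.4899$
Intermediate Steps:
$- \frac{25114}{43118} - \frac{25395}{-12254} = \left(-25114\right) \frac{1}{43118} - - \frac{25395}{12254} = - \frac{12557}{21559} + \frac{25395}{12254} = \frac{393617327}{264183986}$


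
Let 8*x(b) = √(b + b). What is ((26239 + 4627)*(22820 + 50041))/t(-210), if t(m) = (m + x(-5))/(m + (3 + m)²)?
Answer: -128878881660498816/282241 - 383568100180056*I*√10/1411205 ≈ -4.5663e+11 - 8.5951e+8*I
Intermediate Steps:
x(b) = √2*√b/8 (x(b) = √(b + b)/8 = √(2*b)/8 = (√2*√b)/8 = √2*√b/8)
t(m) = (m + I*√10/8)/(m + (3 + m)²) (t(m) = (m + √2*√(-5)/8)/(m + (3 + m)²) = (m + √2*(I*√5)/8)/(m + (3 + m)²) = (m + I*√10/8)/(m + (3 + m)²))
((26239 + 4627)*(22820 + 50041))/t(-210) = ((26239 + 4627)*(22820 + 50041))/(((-210 + I*√10/8)/(-210 + (3 - 210)²))) = (30866*72861)/(((-210 + I*√10/8)/(-210 + (-207)²))) = 2248927626/(((-210 + I*√10/8)/(-210 + 42849))) = 2248927626/(((-210 + I*√10/8)/42639)) = 2248927626/(-70/14213 + I*√10/341112)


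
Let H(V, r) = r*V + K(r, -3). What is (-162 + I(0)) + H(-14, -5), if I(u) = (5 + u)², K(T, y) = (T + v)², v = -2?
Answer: -18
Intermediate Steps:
K(T, y) = (-2 + T)² (K(T, y) = (T - 2)² = (-2 + T)²)
H(V, r) = (-2 + r)² + V*r (H(V, r) = r*V + (-2 + r)² = V*r + (-2 + r)² = (-2 + r)² + V*r)
(-162 + I(0)) + H(-14, -5) = (-162 + (5 + 0)²) + ((-2 - 5)² - 14*(-5)) = (-162 + 5²) + ((-7)² + 70) = (-162 + 25) + (49 + 70) = -137 + 119 = -18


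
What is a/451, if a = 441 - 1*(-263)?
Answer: 64/41 ≈ 1.5610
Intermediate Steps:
a = 704 (a = 441 + 263 = 704)
a/451 = 704/451 = 704*(1/451) = 64/41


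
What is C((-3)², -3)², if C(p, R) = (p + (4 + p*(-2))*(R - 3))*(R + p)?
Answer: 311364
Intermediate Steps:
C(p, R) = (R + p)*(p + (-3 + R)*(4 - 2*p)) (C(p, R) = (p + (4 - 2*p)*(-3 + R))*(R + p) = (p + (-3 + R)*(4 - 2*p))*(R + p) = (R + p)*(p + (-3 + R)*(4 - 2*p)))
C((-3)², -3)² = (-12*(-3) - 12*(-3)² + 4*(-3)² + 7*((-3)²)² - 2*(-3)*((-3)²)² - 2*(-3)²*(-3)² + 11*(-3)*(-3)²)² = (36 - 12*9 + 4*9 + 7*9² - 2*(-3)*9² - 2*9*9 + 11*(-3)*9)² = (36 - 108 + 36 + 7*81 - 2*(-3)*81 - 162 - 297)² = (36 - 108 + 36 + 567 + 486 - 162 - 297)² = 558² = 311364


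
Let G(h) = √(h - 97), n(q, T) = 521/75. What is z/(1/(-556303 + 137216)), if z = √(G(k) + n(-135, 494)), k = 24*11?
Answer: -419087*√(1563 + 225*√167)/15 ≈ -1.8681e+6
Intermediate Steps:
k = 264
n(q, T) = 521/75 (n(q, T) = 521*(1/75) = 521/75)
G(h) = √(-97 + h)
z = √(521/75 + √167) (z = √(√(-97 + 264) + 521/75) = √(√167 + 521/75) = √(521/75 + √167) ≈ 4.4575)
z/(1/(-556303 + 137216)) = (√(1563 + 225*√167)/15)/(1/(-556303 + 137216)) = (√(1563 + 225*√167)/15)/(1/(-419087)) = (√(1563 + 225*√167)/15)/(-1/419087) = (√(1563 + 225*√167)/15)*(-419087) = -419087*√(1563 + 225*√167)/15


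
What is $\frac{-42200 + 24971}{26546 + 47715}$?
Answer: $- \frac{17229}{74261} \approx -0.23201$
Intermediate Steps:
$\frac{-42200 + 24971}{26546 + 47715} = - \frac{17229}{74261}$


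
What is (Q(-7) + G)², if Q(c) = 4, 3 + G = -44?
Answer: 1849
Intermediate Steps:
G = -47 (G = -3 - 44 = -47)
(Q(-7) + G)² = (4 - 47)² = (-43)² = 1849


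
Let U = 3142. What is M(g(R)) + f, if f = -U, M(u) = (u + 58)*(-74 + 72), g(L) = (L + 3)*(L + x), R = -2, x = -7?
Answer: -3240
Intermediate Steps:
g(L) = (-7 + L)*(3 + L) (g(L) = (L + 3)*(L - 7) = (3 + L)*(-7 + L) = (-7 + L)*(3 + L))
M(u) = -116 - 2*u (M(u) = (58 + u)*(-2) = -116 - 2*u)
f = -3142 (f = -1*3142 = -3142)
M(g(R)) + f = (-116 - 2*(-21 + (-2)² - 4*(-2))) - 3142 = (-116 - 2*(-21 + 4 + 8)) - 3142 = (-116 - 2*(-9)) - 3142 = (-116 + 18) - 3142 = -98 - 3142 = -3240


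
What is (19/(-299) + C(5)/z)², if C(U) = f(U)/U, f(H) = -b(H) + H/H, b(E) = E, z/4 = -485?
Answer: 2095442176/525733755625 ≈ 0.0039857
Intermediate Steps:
z = -1940 (z = 4*(-485) = -1940)
f(H) = 1 - H (f(H) = -H + H/H = -H + 1 = 1 - H)
C(U) = (1 - U)/U
(19/(-299) + C(5)/z)² = (19/(-299) + ((1 - 1*5)/5)/(-1940))² = (19*(-1/299) + ((1 - 5)/5)*(-1/1940))² = (-19/299 + ((⅕)*(-4))*(-1/1940))² = (-19/299 - ⅘*(-1/1940))² = (-19/299 + 1/2425)² = (-45776/725075)² = 2095442176/525733755625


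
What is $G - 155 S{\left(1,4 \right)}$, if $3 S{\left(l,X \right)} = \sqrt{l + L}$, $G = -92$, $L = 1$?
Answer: $-92 - \frac{155 \sqrt{2}}{3} \approx -165.07$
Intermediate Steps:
$S{\left(l,X \right)} = \frac{\sqrt{1 + l}}{3}$ ($S{\left(l,X \right)} = \frac{\sqrt{l + 1}}{3} = \frac{\sqrt{1 + l}}{3}$)
$G - 155 S{\left(1,4 \right)} = -92 - 155 \frac{\sqrt{1 + 1}}{3} = -92 - 155 \frac{\sqrt{2}}{3} = -92 - \frac{155 \sqrt{2}}{3}$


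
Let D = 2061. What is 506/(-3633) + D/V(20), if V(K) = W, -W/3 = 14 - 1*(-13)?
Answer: -278837/10899 ≈ -25.584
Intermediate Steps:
W = -81 (W = -3*(14 - 1*(-13)) = -3*(14 + 13) = -3*27 = -81)
V(K) = -81
506/(-3633) + D/V(20) = 506/(-3633) + 2061/(-81) = 506*(-1/3633) + 2061*(-1/81) = -506/3633 - 229/9 = -278837/10899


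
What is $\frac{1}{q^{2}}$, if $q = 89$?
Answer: $\frac{1}{7921} \approx 0.00012625$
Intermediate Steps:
$\frac{1}{q^{2}} = \frac{1}{89^{2}} = \frac{1}{7921}$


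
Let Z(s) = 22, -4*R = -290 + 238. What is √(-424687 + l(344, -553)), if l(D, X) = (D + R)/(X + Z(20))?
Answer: I*√13305040086/177 ≈ 651.68*I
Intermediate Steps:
R = 13 (R = -(-290 + 238)/4 = -¼*(-52) = 13)
l(D, X) = (13 + D)/(22 + X) (l(D, X) = (D + 13)/(X + 22) = (13 + D)/(22 + X))
√(-424687 + l(344, -553)) = √(-424687 + (13 + 344)/(22 - 553)) = √(-424687 + 357/(-531)) = √(-424687 - 1/531*357) = √(-424687 - 119/177) = √(-75169718/177) = I*√13305040086/177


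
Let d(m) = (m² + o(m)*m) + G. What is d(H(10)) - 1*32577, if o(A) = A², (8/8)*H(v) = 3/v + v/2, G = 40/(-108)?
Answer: -874810891/27000 ≈ -32400.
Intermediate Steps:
G = -10/27 (G = 40*(-1/108) = -10/27 ≈ -0.37037)
H(v) = v/2 + 3/v (H(v) = 3/v + v/2 = v/2 + 3/v)
d(m) = -10/27 + m² + m³ (d(m) = (m² + m²*m) - 10/27 = (m² + m³) - 10/27 = -10/27 + m² + m³)
d(H(10)) - 1*32577 = (-10/27 + ((½)*10 + 3/10)² + ((½)*10 + 3/10)³) - 1*32577 = (-10/27 + (5 + 3*(⅒))² + (5 + 3*(⅒))³) - 32577 = (-10/27 + (5 + 3/10)² + (5 + 3/10)³) - 32577 = (-10/27 + (53/10)² + (53/10)³) - 32577 = (-10/27 + 2809/100 + 148877/1000) - 32577 = 4768109/27000 - 32577 = -874810891/27000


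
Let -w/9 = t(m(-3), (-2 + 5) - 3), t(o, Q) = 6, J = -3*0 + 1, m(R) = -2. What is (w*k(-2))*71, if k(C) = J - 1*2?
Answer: 3834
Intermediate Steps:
J = 1 (J = 0 + 1 = 1)
k(C) = -1 (k(C) = 1 - 1*2 = 1 - 2 = -1)
w = -54 (w = -9*6 = -54)
(w*k(-2))*71 = -54*(-1)*71 = 54*71 = 3834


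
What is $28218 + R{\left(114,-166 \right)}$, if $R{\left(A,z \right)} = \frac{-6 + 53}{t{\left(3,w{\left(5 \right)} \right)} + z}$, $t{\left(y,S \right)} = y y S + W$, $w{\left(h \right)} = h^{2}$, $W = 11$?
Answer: $\frac{1975307}{70} \approx 28219.0$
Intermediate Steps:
$t{\left(y,S \right)} = 11 + S y^{2}$ ($t{\left(y,S \right)} = y y S + 11 = y^{2} S + 11 = S y^{2} + 11 = 11 + S y^{2}$)
$R{\left(A,z \right)} = \frac{47}{236 + z}$ ($R{\left(A,z \right)} = \frac{-6 + 53}{\left(11 + 5^{2} \cdot 3^{2}\right) + z} = \frac{47}{\left(11 + 25 \cdot 9\right) + z} = \frac{47}{\left(11 + 225\right) + z} = \frac{47}{236 + z}$)
$28218 + R{\left(114,-166 \right)} = 28218 + \frac{47}{236 - 166} = 28218 + \frac{47}{70} = \frac{1975307}{70}$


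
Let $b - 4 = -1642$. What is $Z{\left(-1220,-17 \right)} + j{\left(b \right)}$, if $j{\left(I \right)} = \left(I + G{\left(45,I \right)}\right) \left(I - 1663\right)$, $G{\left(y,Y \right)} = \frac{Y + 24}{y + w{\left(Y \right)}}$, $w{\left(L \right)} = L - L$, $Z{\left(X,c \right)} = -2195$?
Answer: $\frac{82848583}{15} \approx 5.5232 \cdot 10^{6}$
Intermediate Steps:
$b = -1638$ ($b = 4 - 1642 = -1638$)
$w{\left(L \right)} = 0$
$G{\left(y,Y \right)} = \frac{24 + Y}{y}$ ($G{\left(y,Y \right)} = \frac{Y + 24}{y + 0} = \frac{24 + Y}{y}$)
$j{\left(I \right)} = \left(-1663 + I\right) \left(\frac{8}{15} + \frac{46 I}{45}\right)$ ($j{\left(I \right)} = \left(I + \frac{24 + I}{45}\right) \left(I - 1663\right) = \left(I + \frac{24 + I}{45}\right) \left(-1663 + I\right) = \left(I + \left(\frac{8}{15} + \frac{I}{45}\right)\right) \left(-1663 + I\right) = \left(\frac{8}{15} + \frac{46 I}{45}\right) \left(-1663 + I\right) = \left(-1663 + I\right) \left(\frac{8}{15} + \frac{46 I}{45}\right)$)
$Z{\left(-1220,-17 \right)} + j{\left(b \right)} = -2195 - \left(- \frac{8348300}{3} - \frac{13713336}{5}\right) = -2195 + \left(- \frac{13304}{15} + \frac{13918268}{5} + \frac{46}{45} \cdot 2683044\right) = -2195 + \left(- \frac{13304}{15} + \frac{13918268}{5} + \frac{13713336}{5}\right) = -2195 + \frac{82881508}{15} = \frac{82848583}{15}$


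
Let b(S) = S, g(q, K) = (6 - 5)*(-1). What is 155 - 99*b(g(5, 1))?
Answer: 254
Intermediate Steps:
g(q, K) = -1 (g(q, K) = 1*(-1) = -1)
155 - 99*b(g(5, 1)) = 155 - 99*(-1) = 155 + 99 = 254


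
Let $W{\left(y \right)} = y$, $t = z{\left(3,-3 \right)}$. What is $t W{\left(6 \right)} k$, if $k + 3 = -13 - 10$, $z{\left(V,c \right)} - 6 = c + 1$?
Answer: $-624$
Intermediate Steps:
$z{\left(V,c \right)} = 7 + c$ ($z{\left(V,c \right)} = 6 + \left(c + 1\right) = 6 + \left(1 + c\right) = 7 + c$)
$t = 4$ ($t = 7 - 3 = 4$)
$k = -26$ ($k = -3 - 23 = -26$)
$t W{\left(6 \right)} k = 4 \cdot 6 \left(-26\right) = 24 \left(-26\right) = -624$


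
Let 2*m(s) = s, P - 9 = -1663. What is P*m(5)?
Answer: -4135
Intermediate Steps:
P = -1654 (P = 9 - 1663 = -1654)
m(s) = s/2
P*m(5) = -827*5 = -1654*5/2 = -4135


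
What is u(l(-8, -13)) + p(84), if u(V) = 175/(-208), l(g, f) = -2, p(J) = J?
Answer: 17297/208 ≈ 83.159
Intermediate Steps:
u(V) = -175/208 (u(V) = 175*(-1/208) = -175/208)
u(l(-8, -13)) + p(84) = -175/208 + 84 = 17297/208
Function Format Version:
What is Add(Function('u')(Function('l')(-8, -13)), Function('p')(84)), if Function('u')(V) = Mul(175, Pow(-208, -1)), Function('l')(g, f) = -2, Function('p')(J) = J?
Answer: Rational(17297, 208) ≈ 83.159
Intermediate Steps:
Function('u')(V) = Rational(-175, 208) (Function('u')(V) = Mul(175, Rational(-1, 208)) = Rational(-175, 208))
Add(Function('u')(Function('l')(-8, -13)), Function('p')(84)) = Add(Rational(-175, 208), 84) = Rational(17297, 208)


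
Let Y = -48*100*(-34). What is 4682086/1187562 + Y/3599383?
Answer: 8523215435669/2137245237123 ≈ 3.9879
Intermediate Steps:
Y = 163200 (Y = -4800*(-34) = 163200)
4682086/1187562 + Y/3599383 = 4682086/1187562 + 163200/3599383 = 4682086*(1/1187562) + 163200*(1/3599383) = 2341043/593781 + 163200/3599383 = 8523215435669/2137245237123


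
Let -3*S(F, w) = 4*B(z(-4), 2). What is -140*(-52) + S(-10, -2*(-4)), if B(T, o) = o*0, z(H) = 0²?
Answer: 7280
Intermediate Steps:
z(H) = 0
B(T, o) = 0
S(F, w) = 0 (S(F, w) = -4*0/3 = -⅓*0 = 0)
-140*(-52) + S(-10, -2*(-4)) = -140*(-52) + 0 = 7280 + 0 = 7280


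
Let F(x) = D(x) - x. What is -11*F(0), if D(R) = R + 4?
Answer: -44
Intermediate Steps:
D(R) = 4 + R
F(x) = 4 (F(x) = (4 + x) - x = 4)
-11*F(0) = -11*4 = -44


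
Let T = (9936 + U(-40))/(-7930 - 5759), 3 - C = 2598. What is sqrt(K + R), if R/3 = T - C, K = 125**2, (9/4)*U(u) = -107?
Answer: sqrt(2883868422)/351 ≈ 153.00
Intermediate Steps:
C = -2595 (C = 3 - 1*2598 = 3 - 2598 = -2595)
U(u) = -428/9 (U(u) = (4/9)*(-107) = -428/9)
K = 15625
T = -88996/123201 (T = (9936 - 428/9)/(-7930 - 5759) = (88996/9)/(-13689) = (88996/9)*(-1/13689) = -88996/123201 ≈ -0.72236)
R = 319617599/41067 (R = 3*(-88996/123201 - 1*(-2595)) = 3*(-88996/123201 + 2595) = 3*(319617599/123201) = 319617599/41067 ≈ 7782.8)
sqrt(K + R) = sqrt(15625 + 319617599/41067) = sqrt(961289474/41067) = sqrt(2883868422)/351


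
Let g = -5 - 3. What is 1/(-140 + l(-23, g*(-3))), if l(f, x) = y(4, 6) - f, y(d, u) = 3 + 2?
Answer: -1/112 ≈ -0.0089286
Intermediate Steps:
y(d, u) = 5
g = -8
l(f, x) = 5 - f
1/(-140 + l(-23, g*(-3))) = 1/(-140 + (5 - 1*(-23))) = 1/(-140 + (5 + 23)) = 1/(-140 + 28) = 1/(-112) = -1/112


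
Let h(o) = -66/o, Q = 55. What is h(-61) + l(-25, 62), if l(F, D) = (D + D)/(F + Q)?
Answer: 4772/915 ≈ 5.2153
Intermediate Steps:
l(F, D) = 2*D/(55 + F) (l(F, D) = (D + D)/(F + 55) = (2*D)/(55 + F) = 2*D/(55 + F))
h(-61) + l(-25, 62) = -66/(-61) + 2*62/(55 - 25) = -66*(-1/61) + 2*62/30 = 66/61 + 2*62*(1/30) = 66/61 + 62/15 = 4772/915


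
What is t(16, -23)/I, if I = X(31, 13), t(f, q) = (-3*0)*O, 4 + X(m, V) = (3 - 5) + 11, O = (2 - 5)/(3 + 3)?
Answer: 0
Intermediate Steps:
O = -½ (O = -3/6 = -3*⅙ = -½ ≈ -0.50000)
X(m, V) = 5 (X(m, V) = -4 + ((3 - 5) + 11) = -4 + (-2 + 11) = -4 + 9 = 5)
t(f, q) = 0 (t(f, q) = -3*0*(-½) = 0*(-½) = 0)
I = 5
t(16, -23)/I = 0/5 = 0*(⅕) = 0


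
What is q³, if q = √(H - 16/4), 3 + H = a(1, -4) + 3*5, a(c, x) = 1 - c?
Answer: 16*√2 ≈ 22.627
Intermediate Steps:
H = 12 (H = -3 + ((1 - 1*1) + 3*5) = -3 + ((1 - 1) + 15) = -3 + (0 + 15) = -3 + 15 = 12)
q = 2*√2 (q = √(12 - 16/4) = √(12 - 16*¼) = √(12 - 4) = √8 = 2*√2 ≈ 2.8284)
q³ = (2*√2)³ = 16*√2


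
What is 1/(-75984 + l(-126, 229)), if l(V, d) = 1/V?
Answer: -126/9573985 ≈ -1.3161e-5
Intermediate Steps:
1/(-75984 + l(-126, 229)) = 1/(-75984 + 1/(-126)) = 1/(-75984 - 1/126) = 1/(-9573985/126) = -126/9573985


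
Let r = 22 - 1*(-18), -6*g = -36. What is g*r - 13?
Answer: 227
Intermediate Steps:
g = 6 (g = -⅙*(-36) = 6)
r = 40 (r = 22 + 18 = 40)
g*r - 13 = 6*40 - 13 = 240 - 13 = 227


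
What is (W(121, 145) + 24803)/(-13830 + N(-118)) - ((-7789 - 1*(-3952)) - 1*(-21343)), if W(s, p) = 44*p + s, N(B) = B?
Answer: -61051248/3487 ≈ -17508.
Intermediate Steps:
W(s, p) = s + 44*p
(W(121, 145) + 24803)/(-13830 + N(-118)) - ((-7789 - 1*(-3952)) - 1*(-21343)) = ((121 + 44*145) + 24803)/(-13830 - 118) - ((-7789 - 1*(-3952)) - 1*(-21343)) = ((121 + 6380) + 24803)/(-13948) - ((-7789 + 3952) + 21343) = (6501 + 24803)*(-1/13948) - (-3837 + 21343) = 31304*(-1/13948) - 1*17506 = -7826/3487 - 17506 = -61051248/3487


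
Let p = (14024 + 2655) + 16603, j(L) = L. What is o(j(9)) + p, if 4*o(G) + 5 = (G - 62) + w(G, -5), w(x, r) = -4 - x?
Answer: 133057/4 ≈ 33264.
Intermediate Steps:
o(G) = -71/4 (o(G) = -5/4 + ((G - 62) + (-4 - G))/4 = -5/4 + ((-62 + G) + (-4 - G))/4 = -5/4 + (1/4)*(-66) = -5/4 - 33/2 = -71/4)
p = 33282 (p = 16679 + 16603 = 33282)
o(j(9)) + p = -71/4 + 33282 = 133057/4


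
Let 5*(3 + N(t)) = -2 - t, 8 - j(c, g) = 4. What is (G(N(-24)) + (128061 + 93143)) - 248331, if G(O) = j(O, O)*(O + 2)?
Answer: -135567/5 ≈ -27113.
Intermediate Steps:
j(c, g) = 4 (j(c, g) = 8 - 1*4 = 8 - 4 = 4)
N(t) = -17/5 - t/5 (N(t) = -3 + (-2 - t)/5 = -3 + (-⅖ - t/5) = -17/5 - t/5)
G(O) = 8 + 4*O (G(O) = 4*(O + 2) = 4*(2 + O) = 8 + 4*O)
(G(N(-24)) + (128061 + 93143)) - 248331 = ((8 + 4*(-17/5 - ⅕*(-24))) + (128061 + 93143)) - 248331 = ((8 + 4*(-17/5 + 24/5)) + 221204) - 248331 = ((8 + 4*(7/5)) + 221204) - 248331 = ((8 + 28/5) + 221204) - 248331 = (68/5 + 221204) - 248331 = 1106088/5 - 248331 = -135567/5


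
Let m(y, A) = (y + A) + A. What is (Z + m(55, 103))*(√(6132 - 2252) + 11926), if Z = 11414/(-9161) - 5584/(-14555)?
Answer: 413669230124734/133338355 + 69372669818*√970/133338355 ≈ 3.1186e+6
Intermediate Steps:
Z = -114975746/133338355 (Z = 11414*(-1/9161) - 5584*(-1/14555) = -11414/9161 + 5584/14555 = -114975746/133338355 ≈ -0.86229)
m(y, A) = y + 2*A (m(y, A) = (A + y) + A = y + 2*A)
(Z + m(55, 103))*(√(6132 - 2252) + 11926) = (-114975746/133338355 + (55 + 2*103))*(√(6132 - 2252) + 11926) = (-114975746/133338355 + (55 + 206))*(√3880 + 11926) = (-114975746/133338355 + 261)*(2*√970 + 11926) = 34686334909*(11926 + 2*√970)/133338355 = 413669230124734/133338355 + 69372669818*√970/133338355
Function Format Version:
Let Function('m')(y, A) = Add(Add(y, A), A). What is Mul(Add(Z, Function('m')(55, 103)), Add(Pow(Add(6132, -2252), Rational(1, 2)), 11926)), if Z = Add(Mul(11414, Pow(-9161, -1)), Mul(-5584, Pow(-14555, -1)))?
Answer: Add(Rational(413669230124734, 133338355), Mul(Rational(69372669818, 133338355), Pow(970, Rational(1, 2)))) ≈ 3.1186e+6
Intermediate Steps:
Z = Rational(-114975746, 133338355) (Z = Add(Mul(11414, Rational(-1, 9161)), Mul(-5584, Rational(-1, 14555))) = Add(Rational(-11414, 9161), Rational(5584, 14555)) = Rational(-114975746, 133338355) ≈ -0.86229)
Function('m')(y, A) = Add(y, Mul(2, A)) (Function('m')(y, A) = Add(Add(A, y), A) = Add(y, Mul(2, A)))
Mul(Add(Z, Function('m')(55, 103)), Add(Pow(Add(6132, -2252), Rational(1, 2)), 11926)) = Mul(Add(Rational(-114975746, 133338355), Add(55, Mul(2, 103))), Add(Pow(Add(6132, -2252), Rational(1, 2)), 11926)) = Mul(Add(Rational(-114975746, 133338355), Add(55, 206)), Add(Pow(3880, Rational(1, 2)), 11926)) = Mul(Add(Rational(-114975746, 133338355), 261), Add(Mul(2, Pow(970, Rational(1, 2))), 11926)) = Mul(Rational(34686334909, 133338355), Add(11926, Mul(2, Pow(970, Rational(1, 2))))) = Add(Rational(413669230124734, 133338355), Mul(Rational(69372669818, 133338355), Pow(970, Rational(1, 2))))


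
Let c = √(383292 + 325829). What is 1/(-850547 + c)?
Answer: -850547/723429490088 - √709121/723429490088 ≈ -1.1769e-6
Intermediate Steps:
c = √709121 ≈ 842.09
1/(-850547 + c) = 1/(-850547 + √709121)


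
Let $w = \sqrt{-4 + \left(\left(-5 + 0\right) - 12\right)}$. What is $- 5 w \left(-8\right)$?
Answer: $40 i \sqrt{21} \approx 183.3 i$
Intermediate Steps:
$w = i \sqrt{21}$ ($w = \sqrt{-4 - 17} = \sqrt{-21} = i \sqrt{21} \approx 4.5826 i$)
$- 5 w \left(-8\right) = - 5 i \sqrt{21} \left(-8\right) = 40 i \sqrt{21}$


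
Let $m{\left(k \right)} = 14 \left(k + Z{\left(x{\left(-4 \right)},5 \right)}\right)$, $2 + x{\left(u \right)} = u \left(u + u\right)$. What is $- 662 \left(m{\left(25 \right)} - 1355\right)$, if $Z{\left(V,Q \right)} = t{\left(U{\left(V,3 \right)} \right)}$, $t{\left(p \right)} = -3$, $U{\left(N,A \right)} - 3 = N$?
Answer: $693114$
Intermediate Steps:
$U{\left(N,A \right)} = 3 + N$
$x{\left(u \right)} = -2 + 2 u^{2}$ ($x{\left(u \right)} = -2 + u \left(u + u\right) = -2 + u 2 u = -2 + 2 u^{2}$)
$Z{\left(V,Q \right)} = -3$
$m{\left(k \right)} = -42 + 14 k$ ($m{\left(k \right)} = 14 \left(k - 3\right) = 14 \left(-3 + k\right) = -42 + 14 k$)
$- 662 \left(m{\left(25 \right)} - 1355\right) = - 662 \left(\left(-42 + 14 \cdot 25\right) - 1355\right) = - 662 \left(\left(-42 + 350\right) - 1355\right) = - 662 \left(308 - 1355\right) = \left(-662\right) \left(-1047\right) = 693114$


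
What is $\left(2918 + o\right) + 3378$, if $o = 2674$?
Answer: $8970$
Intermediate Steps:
$\left(2918 + o\right) + 3378 = \left(2918 + 2674\right) + 3378 = 5592 + 3378 = 8970$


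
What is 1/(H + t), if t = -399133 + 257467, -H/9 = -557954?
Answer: 1/4879920 ≈ 2.0492e-7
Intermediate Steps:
H = 5021586 (H = -9*(-557954) = 5021586)
t = -141666
1/(H + t) = 1/(5021586 - 141666) = 1/4879920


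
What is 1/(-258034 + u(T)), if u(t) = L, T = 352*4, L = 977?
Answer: -1/257057 ≈ -3.8902e-6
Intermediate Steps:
T = 1408
u(t) = 977
1/(-258034 + u(T)) = 1/(-258034 + 977) = 1/(-257057) = -1/257057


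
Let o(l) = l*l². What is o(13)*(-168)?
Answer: -369096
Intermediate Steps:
o(l) = l³
o(13)*(-168) = 13³*(-168) = 2197*(-168) = -369096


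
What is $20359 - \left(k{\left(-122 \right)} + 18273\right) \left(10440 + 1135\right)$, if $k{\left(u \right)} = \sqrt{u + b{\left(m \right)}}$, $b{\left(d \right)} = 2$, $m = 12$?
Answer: $-211489616 - 23150 i \sqrt{30} \approx -2.1149 \cdot 10^{8} - 1.268 \cdot 10^{5} i$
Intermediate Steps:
$k{\left(u \right)} = \sqrt{2 + u}$ ($k{\left(u \right)} = \sqrt{u + 2} = \sqrt{2 + u}$)
$20359 - \left(k{\left(-122 \right)} + 18273\right) \left(10440 + 1135\right) = 20359 - \left(\sqrt{2 - 122} + 18273\right) \left(10440 + 1135\right) = 20359 - \left(\sqrt{-120} + 18273\right) 11575 = 20359 - \left(2 i \sqrt{30} + 18273\right) 11575 = 20359 - \left(18273 + 2 i \sqrt{30}\right) 11575 = 20359 - \left(211509975 + 23150 i \sqrt{30}\right) = -211489616 - 23150 i \sqrt{30}$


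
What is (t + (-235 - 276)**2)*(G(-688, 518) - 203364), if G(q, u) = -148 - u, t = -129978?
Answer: -26757106290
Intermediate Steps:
(t + (-235 - 276)**2)*(G(-688, 518) - 203364) = (-129978 + (-235 - 276)**2)*((-148 - 1*518) - 203364) = (-129978 + (-511)**2)*((-148 - 518) - 203364) = (-129978 + 261121)*(-666 - 203364) = 131143*(-204030) = -26757106290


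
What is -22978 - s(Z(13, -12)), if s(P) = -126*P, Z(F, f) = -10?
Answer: -24238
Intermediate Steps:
-22978 - s(Z(13, -12)) = -22978 - (-126)*(-10) = -22978 - 1*1260 = -22978 - 1260 = -24238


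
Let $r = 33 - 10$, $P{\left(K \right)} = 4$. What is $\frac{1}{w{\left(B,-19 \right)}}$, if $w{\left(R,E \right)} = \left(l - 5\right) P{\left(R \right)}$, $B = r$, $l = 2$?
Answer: $- \frac{1}{12} \approx -0.083333$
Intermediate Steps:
$r = 23$
$B = 23$
$w{\left(R,E \right)} = -12$ ($w{\left(R,E \right)} = \left(2 - 5\right) 4 = \left(-3\right) 4 = -12$)
$\frac{1}{w{\left(B,-19 \right)}} = \frac{1}{-12} = - \frac{1}{12}$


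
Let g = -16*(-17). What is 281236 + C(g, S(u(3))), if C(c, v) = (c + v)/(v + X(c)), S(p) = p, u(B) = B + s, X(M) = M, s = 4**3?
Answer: 281237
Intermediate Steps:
s = 64
u(B) = 64 + B (u(B) = B + 64 = 64 + B)
g = 272
C(c, v) = 1 (C(c, v) = (c + v)/(v + c) = (c + v)/(c + v) = 1)
281236 + C(g, S(u(3))) = 281236 + 1 = 281237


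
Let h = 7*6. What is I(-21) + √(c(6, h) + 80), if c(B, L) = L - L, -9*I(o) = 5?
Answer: -5/9 + 4*√5 ≈ 8.3887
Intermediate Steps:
h = 42
I(o) = -5/9 (I(o) = -⅑*5 = -5/9)
c(B, L) = 0
I(-21) + √(c(6, h) + 80) = -5/9 + √(0 + 80) = -5/9 + √80 = -5/9 + 4*√5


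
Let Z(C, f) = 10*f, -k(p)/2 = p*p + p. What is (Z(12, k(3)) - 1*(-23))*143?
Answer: -31031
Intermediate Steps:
k(p) = -2*p - 2*p² (k(p) = -2*(p*p + p) = -2*(p² + p) = -2*(p + p²) = -2*p - 2*p²)
(Z(12, k(3)) - 1*(-23))*143 = (10*(-2*3*(1 + 3)) - 1*(-23))*143 = (10*(-2*3*4) + 23)*143 = (10*(-24) + 23)*143 = (-240 + 23)*143 = -217*143 = -31031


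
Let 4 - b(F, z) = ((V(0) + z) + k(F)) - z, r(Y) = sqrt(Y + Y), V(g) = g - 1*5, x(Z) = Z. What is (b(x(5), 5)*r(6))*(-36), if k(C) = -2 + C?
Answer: -432*sqrt(3) ≈ -748.25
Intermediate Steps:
V(g) = -5 + g (V(g) = g - 5 = -5 + g)
r(Y) = sqrt(2)*sqrt(Y) (r(Y) = sqrt(2*Y) = sqrt(2)*sqrt(Y))
b(F, z) = 11 - F (b(F, z) = 4 - ((((-5 + 0) + z) + (-2 + F)) - z) = 4 - (((-5 + z) + (-2 + F)) - z) = 4 - ((-7 + F + z) - z) = 4 - (-7 + F) = 4 + (7 - F) = 11 - F)
(b(x(5), 5)*r(6))*(-36) = ((11 - 1*5)*(sqrt(2)*sqrt(6)))*(-36) = ((11 - 5)*(2*sqrt(3)))*(-36) = (6*(2*sqrt(3)))*(-36) = (12*sqrt(3))*(-36) = -432*sqrt(3)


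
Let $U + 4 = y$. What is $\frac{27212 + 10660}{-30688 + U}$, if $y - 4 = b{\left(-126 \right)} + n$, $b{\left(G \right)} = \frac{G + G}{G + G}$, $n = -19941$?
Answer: $- \frac{3156}{4219} \approx -0.74804$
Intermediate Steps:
$b{\left(G \right)} = 1$ ($b{\left(G \right)} = \frac{2 G}{2 G} = 2 G \frac{1}{2 G} = 1$)
$y = -19936$ ($y = 4 + \left(1 - 19941\right) = 4 - 19940 = -19936$)
$U = -19940$ ($U = -4 - 19936 = -19940$)
$\frac{27212 + 10660}{-30688 + U} = \frac{27212 + 10660}{-30688 - 19940} = \frac{37872}{-50628} = 37872 \left(- \frac{1}{50628}\right) = - \frac{3156}{4219}$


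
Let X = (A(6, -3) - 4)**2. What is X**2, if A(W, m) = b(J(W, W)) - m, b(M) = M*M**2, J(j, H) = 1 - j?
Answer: 252047376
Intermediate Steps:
b(M) = M**3
A(W, m) = (1 - W)**3 - m
X = 15876 (X = ((-1*(-3) - (-1 + 6)**3) - 4)**2 = ((3 - 1*5**3) - 4)**2 = ((3 - 1*125) - 4)**2 = ((3 - 125) - 4)**2 = (-122 - 4)**2 = (-126)**2 = 15876)
X**2 = 15876**2 = 252047376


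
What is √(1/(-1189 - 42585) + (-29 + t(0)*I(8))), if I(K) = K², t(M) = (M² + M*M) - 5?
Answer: I*√668740957298/43774 ≈ 18.682*I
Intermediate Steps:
t(M) = -5 + 2*M² (t(M) = (M² + M²) - 5 = 2*M² - 5 = -5 + 2*M²)
√(1/(-1189 - 42585) + (-29 + t(0)*I(8))) = √(1/(-1189 - 42585) + (-29 + (-5 + 2*0²)*8²)) = √(1/(-43774) + (-29 + (-5 + 2*0)*64)) = √(-1/43774 + (-29 + (-5 + 0)*64)) = √(-1/43774 + (-29 - 5*64)) = √(-1/43774 + (-29 - 320)) = √(-1/43774 - 349) = √(-15277127/43774) = I*√668740957298/43774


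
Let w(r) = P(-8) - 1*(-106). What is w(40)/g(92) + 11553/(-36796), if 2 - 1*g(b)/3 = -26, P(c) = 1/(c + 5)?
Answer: 547061/579537 ≈ 0.94396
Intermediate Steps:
P(c) = 1/(5 + c)
g(b) = 84 (g(b) = 6 - 3*(-26) = 6 + 78 = 84)
w(r) = 317/3 (w(r) = 1/(5 - 8) - 1*(-106) = 1/(-3) + 106 = -⅓ + 106 = 317/3)
w(40)/g(92) + 11553/(-36796) = (317/3)/84 + 11553/(-36796) = (317/3)*(1/84) + 11553*(-1/36796) = 317/252 - 11553/36796 = 547061/579537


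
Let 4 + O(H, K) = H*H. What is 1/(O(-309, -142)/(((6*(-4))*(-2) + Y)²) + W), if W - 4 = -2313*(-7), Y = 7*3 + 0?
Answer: 4761/77199872 ≈ 6.1671e-5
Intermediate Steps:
O(H, K) = -4 + H² (O(H, K) = -4 + H*H = -4 + H²)
Y = 21 (Y = 21 + 0 = 21)
W = 16195 (W = 4 - 2313*(-7) = 4 + 16191 = 16195)
1/(O(-309, -142)/(((6*(-4))*(-2) + Y)²) + W) = 1/((-4 + (-309)²)/(((6*(-4))*(-2) + 21)²) + 16195) = 1/((-4 + 95481)/((-24*(-2) + 21)²) + 16195) = 1/(95477/((48 + 21)²) + 16195) = 1/(95477/(69²) + 16195) = 1/(95477/4761 + 16195) = 1/(77199872/4761) = 4761/77199872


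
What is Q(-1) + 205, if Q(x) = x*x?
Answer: 206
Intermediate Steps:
Q(x) = x²
Q(-1) + 205 = (-1)² + 205 = 1 + 205 = 206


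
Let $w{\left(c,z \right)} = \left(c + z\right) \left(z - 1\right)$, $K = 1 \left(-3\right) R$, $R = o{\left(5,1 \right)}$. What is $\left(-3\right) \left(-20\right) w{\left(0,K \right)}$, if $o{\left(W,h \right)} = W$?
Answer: $14400$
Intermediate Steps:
$R = 5$
$K = -15$ ($K = 1 \left(-3\right) 5 = \left(-3\right) 5 = -15$)
$w{\left(c,z \right)} = \left(-1 + z\right) \left(c + z\right)$ ($w{\left(c,z \right)} = \left(c + z\right) \left(-1 + z\right) = \left(-1 + z\right) \left(c + z\right)$)
$\left(-3\right) \left(-20\right) w{\left(0,K \right)} = \left(-3\right) \left(-20\right) \left(\left(-15\right)^{2} - 0 - -15 + 0 \left(-15\right)\right) = 60 \left(225 + 0 + 15 + 0\right) = 60 \cdot 240 = 14400$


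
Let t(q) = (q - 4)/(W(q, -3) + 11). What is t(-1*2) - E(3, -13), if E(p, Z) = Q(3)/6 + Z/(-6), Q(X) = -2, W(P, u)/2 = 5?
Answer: -89/42 ≈ -2.1190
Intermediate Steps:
W(P, u) = 10 (W(P, u) = 2*5 = 10)
t(q) = -4/21 + q/21 (t(q) = (q - 4)/(10 + 11) = (-4 + q)/21 = (-4 + q)*(1/21) = -4/21 + q/21)
E(p, Z) = -1/3 - Z/6 (E(p, Z) = -2/6 + Z/(-6) = -2*1/6 + Z*(-1/6) = -1/3 - Z/6)
t(-1*2) - E(3, -13) = (-4/21 + (-1*2)/21) - (-1/3 - 1/6*(-13)) = (-4/21 + (1/21)*(-2)) - (-1/3 + 13/6) = (-4/21 - 2/21) - 1*11/6 = -2/7 - 11/6 = -89/42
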